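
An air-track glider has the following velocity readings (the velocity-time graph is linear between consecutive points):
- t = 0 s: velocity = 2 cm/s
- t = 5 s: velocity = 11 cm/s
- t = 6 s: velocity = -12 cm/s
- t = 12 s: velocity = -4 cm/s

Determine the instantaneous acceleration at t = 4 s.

Acceleration is the slope of the v-t graph on 0–5 s: (11 − 2)/(5 − 0) = 1.8 cm/s².

1.8 cm/s²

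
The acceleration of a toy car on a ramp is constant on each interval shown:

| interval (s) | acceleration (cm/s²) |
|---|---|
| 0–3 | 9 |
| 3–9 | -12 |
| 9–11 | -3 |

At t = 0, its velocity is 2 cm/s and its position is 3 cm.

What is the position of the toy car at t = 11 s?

-84.5 cm

On each constant-a segment, Δv = aΔt and Δx = v₀Δt + ½aΔt²; chain segment to segment.
0–3 s: v starts 2 cm/s; Δx = 2·3 + ½·9·3² = 46.5 cm; v ends 29 cm/s.
3–9 s: v starts 29 cm/s; Δx = 29·6 + ½·-12·6² = -42 cm; v ends -43 cm/s.
9–11 s: v starts -43 cm/s; Δx = -43·2 + ½·-3·2² = -92 cm; v ends -49 cm/s.
x(11) = 3 + Σ Δx = -84.5 cm.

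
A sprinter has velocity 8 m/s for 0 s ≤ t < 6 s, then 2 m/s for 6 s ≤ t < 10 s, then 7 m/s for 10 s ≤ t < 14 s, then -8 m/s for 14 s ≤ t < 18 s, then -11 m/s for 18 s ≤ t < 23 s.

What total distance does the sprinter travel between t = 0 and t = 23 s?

171 m

Total distance travelled is ∫|v| dt — sum the magnitudes of each area piece.
0–6 s: |8| × 6 = 48 m
6–10 s: |2| × 4 = 8 m
10–14 s: |7| × 4 = 28 m
14–18 s: |-8| × 4 = 32 m
18–23 s: |-11| × 5 = 55 m
Total distance = 171 m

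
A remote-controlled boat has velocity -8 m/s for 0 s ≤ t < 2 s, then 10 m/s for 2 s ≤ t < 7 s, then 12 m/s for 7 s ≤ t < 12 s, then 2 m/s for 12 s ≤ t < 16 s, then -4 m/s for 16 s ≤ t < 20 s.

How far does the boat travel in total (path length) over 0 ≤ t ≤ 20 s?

150 m

Distance (not displacement) is the total path length: add the absolute areas under v-t.
0–2 s: |-8| × 2 = 16 m
2–7 s: |10| × 5 = 50 m
7–12 s: |12| × 5 = 60 m
12–16 s: |2| × 4 = 8 m
16–20 s: |-4| × 4 = 16 m
Total distance = 150 m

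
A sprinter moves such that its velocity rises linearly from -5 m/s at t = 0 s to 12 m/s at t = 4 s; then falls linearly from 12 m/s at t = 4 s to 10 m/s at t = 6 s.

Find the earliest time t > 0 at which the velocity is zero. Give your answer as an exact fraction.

t = 20/17 s

v changes sign on 0–4 s (from -5 to 12); the graph is linear there, so v = 0 at t = 0 + (5)·(4 − 0)/(12 − -5) = 20/17 s.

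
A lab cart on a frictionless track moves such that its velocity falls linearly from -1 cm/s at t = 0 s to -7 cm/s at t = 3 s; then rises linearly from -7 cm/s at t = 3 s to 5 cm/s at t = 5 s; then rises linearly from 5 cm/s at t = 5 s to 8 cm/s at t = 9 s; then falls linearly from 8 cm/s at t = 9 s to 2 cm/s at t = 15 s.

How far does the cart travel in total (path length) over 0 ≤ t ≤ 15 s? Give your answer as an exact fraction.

Distance (not displacement) is the total path length: add the absolute areas under v-t.
0–3 s: |½(-1 + -7)(3)| = 12 cm
3–5 s: v = 0 at t = 25/6 s; triangle areas 49/12 + 25/12 = 37/6 cm
5–9 s: |½(5 + 8)(4)| = 26 cm
9–15 s: |½(8 + 2)(6)| = 30 cm
Total distance = 445/6 cm

445/6 cm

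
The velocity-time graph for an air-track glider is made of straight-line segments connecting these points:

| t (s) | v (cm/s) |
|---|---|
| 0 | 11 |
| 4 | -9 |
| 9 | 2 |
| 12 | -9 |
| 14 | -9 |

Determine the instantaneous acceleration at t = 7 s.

Acceleration is the slope of the v-t graph on 4–9 s: (2 − -9)/(9 − 4) = 2.2 cm/s².

2.2 cm/s²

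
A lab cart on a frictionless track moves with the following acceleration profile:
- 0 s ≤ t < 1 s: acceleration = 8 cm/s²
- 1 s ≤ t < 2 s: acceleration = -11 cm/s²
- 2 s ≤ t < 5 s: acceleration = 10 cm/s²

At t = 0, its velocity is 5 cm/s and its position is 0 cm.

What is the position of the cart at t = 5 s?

On each constant-a segment, Δv = aΔt and Δx = v₀Δt + ½aΔt²; chain segment to segment.
0–1 s: v starts 5 cm/s; Δx = 5·1 + ½·8·1² = 9 cm; v ends 13 cm/s.
1–2 s: v starts 13 cm/s; Δx = 13·1 + ½·-11·1² = 7.5 cm; v ends 2 cm/s.
2–5 s: v starts 2 cm/s; Δx = 2·3 + ½·10·3² = 51 cm; v ends 32 cm/s.
x(5) = 0 + Σ Δx = 67.5 cm.

67.5 cm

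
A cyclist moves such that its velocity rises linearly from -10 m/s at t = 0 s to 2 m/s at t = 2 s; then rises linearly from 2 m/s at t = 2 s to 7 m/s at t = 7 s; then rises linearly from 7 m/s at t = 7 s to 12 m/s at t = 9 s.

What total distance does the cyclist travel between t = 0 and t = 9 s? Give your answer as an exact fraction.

Total distance travelled is ∫|v| dt — sum the magnitudes of each area piece.
0–2 s: v = 0 at t = 5/3 s; triangle areas 25/3 + 1/3 = 26/3 m
2–7 s: |½(2 + 7)(5)| = 22.5 m
7–9 s: |½(7 + 12)(2)| = 19 m
Total distance = 301/6 m

301/6 m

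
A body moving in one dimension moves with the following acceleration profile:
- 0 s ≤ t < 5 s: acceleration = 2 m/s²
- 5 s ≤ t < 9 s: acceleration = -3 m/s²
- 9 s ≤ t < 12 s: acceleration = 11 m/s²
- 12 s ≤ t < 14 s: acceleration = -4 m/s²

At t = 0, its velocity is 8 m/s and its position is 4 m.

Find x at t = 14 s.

254.5 m

On each constant-a segment, Δv = aΔt and Δx = v₀Δt + ½aΔt²; chain segment to segment.
0–5 s: v starts 8 m/s; Δx = 8·5 + ½·2·5² = 65 m; v ends 18 m/s.
5–9 s: v starts 18 m/s; Δx = 18·4 + ½·-3·4² = 48 m; v ends 6 m/s.
9–12 s: v starts 6 m/s; Δx = 6·3 + ½·11·3² = 67.5 m; v ends 39 m/s.
12–14 s: v starts 39 m/s; Δx = 39·2 + ½·-4·2² = 70 m; v ends 31 m/s.
x(14) = 4 + Σ Δx = 254.5 m.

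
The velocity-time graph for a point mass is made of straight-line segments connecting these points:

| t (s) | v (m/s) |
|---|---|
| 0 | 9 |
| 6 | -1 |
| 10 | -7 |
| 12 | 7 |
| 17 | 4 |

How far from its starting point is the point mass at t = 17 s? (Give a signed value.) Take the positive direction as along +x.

Net displacement equals the area under the velocity-time graph (areas below the axis count negative).
0–6 s: ½(9 + -1)(6) = 24 m
6–10 s: ½(-1 + -7)(4) = -16 m
10–12 s: ½(-7 + 7)(2) = 0 m
12–17 s: ½(7 + 4)(5) = 27.5 m
Net displacement = 35.5 m

35.5 m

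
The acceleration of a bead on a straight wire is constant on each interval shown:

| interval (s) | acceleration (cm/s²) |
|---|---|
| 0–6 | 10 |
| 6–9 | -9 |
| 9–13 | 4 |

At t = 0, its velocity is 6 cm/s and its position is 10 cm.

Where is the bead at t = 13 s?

571.5 cm

On each constant-a segment, Δv = aΔt and Δx = v₀Δt + ½aΔt²; chain segment to segment.
0–6 s: v starts 6 cm/s; Δx = 6·6 + ½·10·6² = 216 cm; v ends 66 cm/s.
6–9 s: v starts 66 cm/s; Δx = 66·3 + ½·-9·3² = 157.5 cm; v ends 39 cm/s.
9–13 s: v starts 39 cm/s; Δx = 39·4 + ½·4·4² = 188 cm; v ends 55 cm/s.
x(13) = 10 + Σ Δx = 571.5 cm.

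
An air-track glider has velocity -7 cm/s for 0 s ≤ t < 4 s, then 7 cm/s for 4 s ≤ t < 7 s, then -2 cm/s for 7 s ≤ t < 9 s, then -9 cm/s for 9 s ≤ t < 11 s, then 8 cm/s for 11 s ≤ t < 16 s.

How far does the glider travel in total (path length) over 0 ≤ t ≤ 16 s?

Distance (not displacement) is the total path length: add the absolute areas under v-t.
0–4 s: |-7| × 4 = 28 cm
4–7 s: |7| × 3 = 21 cm
7–9 s: |-2| × 2 = 4 cm
9–11 s: |-9| × 2 = 18 cm
11–16 s: |8| × 5 = 40 cm
Total distance = 111 cm

111 cm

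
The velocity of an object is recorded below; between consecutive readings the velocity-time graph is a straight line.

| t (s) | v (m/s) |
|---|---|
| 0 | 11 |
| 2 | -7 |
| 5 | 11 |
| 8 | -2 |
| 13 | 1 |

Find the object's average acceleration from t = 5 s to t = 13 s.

Average acceleration = Δv/Δt = (1 − 11)/(13 − 5) = -1.25 m/s².

-1.25 m/s²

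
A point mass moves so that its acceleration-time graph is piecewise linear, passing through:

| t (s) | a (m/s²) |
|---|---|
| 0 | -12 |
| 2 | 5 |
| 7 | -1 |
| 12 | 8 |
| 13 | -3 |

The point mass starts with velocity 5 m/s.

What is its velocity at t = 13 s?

28 m/s

Δv equals the area under the a-t graph; then v = v₀ + Δv.
0–2 s: ½(-12 + 5)(2) = -7 m/s
2–7 s: ½(5 + -1)(5) = 10 m/s
7–12 s: ½(-1 + 8)(5) = 17.5 m/s
12–13 s: ½(8 + -3)(1) = 2.5 m/s
Δv = 23 m/s, so v(13) = 5 + (23) = 28 m/s.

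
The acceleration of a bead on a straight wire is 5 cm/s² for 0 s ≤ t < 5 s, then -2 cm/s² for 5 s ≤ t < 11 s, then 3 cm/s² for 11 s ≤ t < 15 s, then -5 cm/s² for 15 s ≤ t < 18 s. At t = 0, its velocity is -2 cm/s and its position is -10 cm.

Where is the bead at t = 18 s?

259 cm

On each constant-a segment, Δv = aΔt and Δx = v₀Δt + ½aΔt²; chain segment to segment.
0–5 s: v starts -2 cm/s; Δx = -2·5 + ½·5·5² = 52.5 cm; v ends 23 cm/s.
5–11 s: v starts 23 cm/s; Δx = 23·6 + ½·-2·6² = 102 cm; v ends 11 cm/s.
11–15 s: v starts 11 cm/s; Δx = 11·4 + ½·3·4² = 68 cm; v ends 23 cm/s.
15–18 s: v starts 23 cm/s; Δx = 23·3 + ½·-5·3² = 46.5 cm; v ends 8 cm/s.
x(18) = -10 + Σ Δx = 259 cm.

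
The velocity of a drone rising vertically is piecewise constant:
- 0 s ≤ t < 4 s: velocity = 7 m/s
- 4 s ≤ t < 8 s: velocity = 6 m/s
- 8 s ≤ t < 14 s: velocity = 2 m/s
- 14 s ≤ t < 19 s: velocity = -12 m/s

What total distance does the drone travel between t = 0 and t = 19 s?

Total distance travelled is ∫|v| dt — sum the magnitudes of each area piece.
0–4 s: |7| × 4 = 28 m
4–8 s: |6| × 4 = 24 m
8–14 s: |2| × 6 = 12 m
14–19 s: |-12| × 5 = 60 m
Total distance = 124 m

124 m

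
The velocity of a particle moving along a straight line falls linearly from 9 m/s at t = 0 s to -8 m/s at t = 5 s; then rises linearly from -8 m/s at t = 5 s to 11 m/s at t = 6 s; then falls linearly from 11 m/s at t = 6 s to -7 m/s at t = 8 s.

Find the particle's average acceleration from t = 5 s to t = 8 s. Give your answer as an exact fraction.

Average acceleration = Δv/Δt = (-7 − -8)/(8 − 5) = 1/3 m/s².

1/3 m/s²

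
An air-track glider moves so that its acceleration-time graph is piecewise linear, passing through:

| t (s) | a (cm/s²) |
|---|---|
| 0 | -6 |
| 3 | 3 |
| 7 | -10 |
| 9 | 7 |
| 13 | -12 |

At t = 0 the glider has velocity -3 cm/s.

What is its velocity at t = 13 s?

Δv equals the area under the a-t graph; then v = v₀ + Δv.
0–3 s: ½(-6 + 3)(3) = -4.5 cm/s
3–7 s: ½(3 + -10)(4) = -14 cm/s
7–9 s: ½(-10 + 7)(2) = -3 cm/s
9–13 s: ½(7 + -12)(4) = -10 cm/s
Δv = -31.5 cm/s, so v(13) = -3 + (-31.5) = -34.5 cm/s.

-34.5 cm/s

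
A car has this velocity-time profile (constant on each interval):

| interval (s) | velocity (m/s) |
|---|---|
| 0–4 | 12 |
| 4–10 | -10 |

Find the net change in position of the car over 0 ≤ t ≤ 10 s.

-12 m

Displacement is the signed area under the v-t curve.
0–4 s: 12 × 4 = 48 m
4–10 s: -10 × 6 = -60 m
Net displacement = -12 m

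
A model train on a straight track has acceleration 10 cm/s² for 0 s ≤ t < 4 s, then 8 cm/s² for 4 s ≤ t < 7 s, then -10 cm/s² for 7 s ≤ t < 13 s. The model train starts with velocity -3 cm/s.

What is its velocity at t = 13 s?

1 cm/s

Δv equals the area under the a-t graph; then v = v₀ + Δv.
0–4 s: 10 × 4 = 40 cm/s
4–7 s: 8 × 3 = 24 cm/s
7–13 s: -10 × 6 = -60 cm/s
Δv = 4 cm/s, so v(13) = -3 + (4) = 1 cm/s.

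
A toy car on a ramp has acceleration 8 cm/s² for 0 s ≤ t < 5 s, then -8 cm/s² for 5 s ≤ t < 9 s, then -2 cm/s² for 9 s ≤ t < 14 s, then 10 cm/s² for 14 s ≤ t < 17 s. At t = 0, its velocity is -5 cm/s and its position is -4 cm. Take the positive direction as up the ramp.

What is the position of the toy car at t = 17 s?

161 cm

On each constant-a segment, Δv = aΔt and Δx = v₀Δt + ½aΔt²; chain segment to segment.
0–5 s: v starts -5 cm/s; Δx = -5·5 + ½·8·5² = 75 cm; v ends 35 cm/s.
5–9 s: v starts 35 cm/s; Δx = 35·4 + ½·-8·4² = 76 cm; v ends 3 cm/s.
9–14 s: v starts 3 cm/s; Δx = 3·5 + ½·-2·5² = -10 cm; v ends -7 cm/s.
14–17 s: v starts -7 cm/s; Δx = -7·3 + ½·10·3² = 24 cm; v ends 23 cm/s.
x(17) = -4 + Σ Δx = 161 cm.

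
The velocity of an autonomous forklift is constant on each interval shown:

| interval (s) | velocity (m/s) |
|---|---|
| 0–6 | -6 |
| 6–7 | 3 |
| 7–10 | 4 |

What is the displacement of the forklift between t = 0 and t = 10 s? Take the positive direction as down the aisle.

Displacement is the signed area under the v-t curve.
0–6 s: -6 × 6 = -36 m
6–7 s: 3 × 1 = 3 m
7–10 s: 4 × 3 = 12 m
Net displacement = -21 m

-21 m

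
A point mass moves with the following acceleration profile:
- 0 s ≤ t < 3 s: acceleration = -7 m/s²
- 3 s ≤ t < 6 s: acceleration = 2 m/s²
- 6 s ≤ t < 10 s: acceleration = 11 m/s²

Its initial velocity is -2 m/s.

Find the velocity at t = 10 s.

27 m/s

Δv equals the area under the a-t graph; then v = v₀ + Δv.
0–3 s: -7 × 3 = -21 m/s
3–6 s: 2 × 3 = 6 m/s
6–10 s: 11 × 4 = 44 m/s
Δv = 29 m/s, so v(10) = -2 + (29) = 27 m/s.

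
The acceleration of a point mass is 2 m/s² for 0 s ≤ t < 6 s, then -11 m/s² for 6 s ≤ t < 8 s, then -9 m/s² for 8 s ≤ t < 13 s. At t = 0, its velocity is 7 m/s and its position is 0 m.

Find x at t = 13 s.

On each constant-a segment, Δv = aΔt and Δx = v₀Δt + ½aΔt²; chain segment to segment.
0–6 s: v starts 7 m/s; Δx = 7·6 + ½·2·6² = 78 m; v ends 19 m/s.
6–8 s: v starts 19 m/s; Δx = 19·2 + ½·-11·2² = 16 m; v ends -3 m/s.
8–13 s: v starts -3 m/s; Δx = -3·5 + ½·-9·5² = -127.5 m; v ends -48 m/s.
x(13) = 0 + Σ Δx = -33.5 m.

-33.5 m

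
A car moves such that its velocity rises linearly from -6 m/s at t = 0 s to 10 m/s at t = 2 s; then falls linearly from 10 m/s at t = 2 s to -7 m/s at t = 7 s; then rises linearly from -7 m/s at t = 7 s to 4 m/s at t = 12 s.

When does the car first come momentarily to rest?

v changes sign on 0–2 s (from -6 to 10); the graph is linear there, so v = 0 at t = 0 + (6)·(2 − 0)/(10 − -6) = 0.75 s.

t = 0.75 s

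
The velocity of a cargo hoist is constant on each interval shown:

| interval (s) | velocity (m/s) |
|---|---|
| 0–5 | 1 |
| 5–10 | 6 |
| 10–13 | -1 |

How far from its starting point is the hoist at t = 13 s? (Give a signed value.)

32 m

Displacement is the signed area under the v-t curve.
0–5 s: 1 × 5 = 5 m
5–10 s: 6 × 5 = 30 m
10–13 s: -1 × 3 = -3 m
Net displacement = 32 m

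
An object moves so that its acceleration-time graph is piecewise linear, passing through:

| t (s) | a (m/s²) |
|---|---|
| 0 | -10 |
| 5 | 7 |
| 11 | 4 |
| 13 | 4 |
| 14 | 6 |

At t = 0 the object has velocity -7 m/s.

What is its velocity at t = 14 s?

31.5 m/s

Δv equals the area under the a-t graph; then v = v₀ + Δv.
0–5 s: ½(-10 + 7)(5) = -7.5 m/s
5–11 s: ½(7 + 4)(6) = 33 m/s
11–13 s: 4 × 2 = 8 m/s
13–14 s: ½(4 + 6)(1) = 5 m/s
Δv = 38.5 m/s, so v(14) = -7 + (38.5) = 31.5 m/s.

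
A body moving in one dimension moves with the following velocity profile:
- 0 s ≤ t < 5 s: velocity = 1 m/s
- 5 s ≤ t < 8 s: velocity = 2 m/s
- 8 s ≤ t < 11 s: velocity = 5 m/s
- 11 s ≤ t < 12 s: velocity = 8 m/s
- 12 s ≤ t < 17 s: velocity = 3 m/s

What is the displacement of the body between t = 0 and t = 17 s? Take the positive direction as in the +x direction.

49 m

Net displacement equals the area under the velocity-time graph (areas below the axis count negative).
0–5 s: 1 × 5 = 5 m
5–8 s: 2 × 3 = 6 m
8–11 s: 5 × 3 = 15 m
11–12 s: 8 × 1 = 8 m
12–17 s: 3 × 5 = 15 m
Net displacement = 49 m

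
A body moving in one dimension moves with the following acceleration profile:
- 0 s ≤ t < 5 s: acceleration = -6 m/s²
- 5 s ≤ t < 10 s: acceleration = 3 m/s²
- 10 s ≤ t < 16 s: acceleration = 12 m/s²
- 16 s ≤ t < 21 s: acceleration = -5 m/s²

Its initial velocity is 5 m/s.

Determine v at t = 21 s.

37 m/s

Δv equals the area under the a-t graph; then v = v₀ + Δv.
0–5 s: -6 × 5 = -30 m/s
5–10 s: 3 × 5 = 15 m/s
10–16 s: 12 × 6 = 72 m/s
16–21 s: -5 × 5 = -25 m/s
Δv = 32 m/s, so v(21) = 5 + (32) = 37 m/s.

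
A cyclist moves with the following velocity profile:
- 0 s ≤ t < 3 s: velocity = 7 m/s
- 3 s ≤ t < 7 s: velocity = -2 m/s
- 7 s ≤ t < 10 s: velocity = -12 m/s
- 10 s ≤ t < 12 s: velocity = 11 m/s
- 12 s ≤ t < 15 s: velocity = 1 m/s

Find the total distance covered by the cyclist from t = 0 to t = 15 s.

90 m

Distance (not displacement) is the total path length: add the absolute areas under v-t.
0–3 s: |7| × 3 = 21 m
3–7 s: |-2| × 4 = 8 m
7–10 s: |-12| × 3 = 36 m
10–12 s: |11| × 2 = 22 m
12–15 s: |1| × 3 = 3 m
Total distance = 90 m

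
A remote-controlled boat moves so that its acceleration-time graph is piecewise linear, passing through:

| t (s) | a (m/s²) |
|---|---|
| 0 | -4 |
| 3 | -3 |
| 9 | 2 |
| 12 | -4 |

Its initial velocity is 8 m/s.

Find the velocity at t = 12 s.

-8.5 m/s

Δv equals the area under the a-t graph; then v = v₀ + Δv.
0–3 s: ½(-4 + -3)(3) = -10.5 m/s
3–9 s: ½(-3 + 2)(6) = -3 m/s
9–12 s: ½(2 + -4)(3) = -3 m/s
Δv = -16.5 m/s, so v(12) = 8 + (-16.5) = -8.5 m/s.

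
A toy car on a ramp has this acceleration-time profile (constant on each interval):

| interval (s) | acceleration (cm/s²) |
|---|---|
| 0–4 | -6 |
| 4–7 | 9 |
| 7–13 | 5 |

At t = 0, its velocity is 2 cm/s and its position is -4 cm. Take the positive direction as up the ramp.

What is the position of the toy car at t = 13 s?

On each constant-a segment, Δv = aΔt and Δx = v₀Δt + ½aΔt²; chain segment to segment.
0–4 s: v starts 2 cm/s; Δx = 2·4 + ½·-6·4² = -40 cm; v ends -22 cm/s.
4–7 s: v starts -22 cm/s; Δx = -22·3 + ½·9·3² = -25.5 cm; v ends 5 cm/s.
7–13 s: v starts 5 cm/s; Δx = 5·6 + ½·5·6² = 120 cm; v ends 35 cm/s.
x(13) = -4 + Σ Δx = 50.5 cm.

50.5 cm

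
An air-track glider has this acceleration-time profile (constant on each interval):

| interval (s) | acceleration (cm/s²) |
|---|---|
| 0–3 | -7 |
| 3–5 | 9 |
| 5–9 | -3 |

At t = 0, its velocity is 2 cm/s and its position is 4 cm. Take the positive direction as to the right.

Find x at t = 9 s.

-69.5 cm

On each constant-a segment, Δv = aΔt and Δx = v₀Δt + ½aΔt²; chain segment to segment.
0–3 s: v starts 2 cm/s; Δx = 2·3 + ½·-7·3² = -25.5 cm; v ends -19 cm/s.
3–5 s: v starts -19 cm/s; Δx = -19·2 + ½·9·2² = -20 cm; v ends -1 cm/s.
5–9 s: v starts -1 cm/s; Δx = -1·4 + ½·-3·4² = -28 cm; v ends -13 cm/s.
x(9) = 4 + Σ Δx = -69.5 cm.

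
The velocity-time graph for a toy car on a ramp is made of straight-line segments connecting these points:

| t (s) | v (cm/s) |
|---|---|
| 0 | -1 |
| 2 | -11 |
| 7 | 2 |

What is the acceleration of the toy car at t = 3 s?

Acceleration is the slope of the v-t graph on 2–7 s: (2 − -11)/(7 − 2) = 2.6 cm/s².

2.6 cm/s²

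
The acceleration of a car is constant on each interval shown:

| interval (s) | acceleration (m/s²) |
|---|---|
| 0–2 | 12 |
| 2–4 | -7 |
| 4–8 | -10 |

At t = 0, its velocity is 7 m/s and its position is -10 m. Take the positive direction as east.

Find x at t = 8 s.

On each constant-a segment, Δv = aΔt and Δx = v₀Δt + ½aΔt²; chain segment to segment.
0–2 s: v starts 7 m/s; Δx = 7·2 + ½·12·2² = 38 m; v ends 31 m/s.
2–4 s: v starts 31 m/s; Δx = 31·2 + ½·-7·2² = 48 m; v ends 17 m/s.
4–8 s: v starts 17 m/s; Δx = 17·4 + ½·-10·4² = -12 m; v ends -23 m/s.
x(8) = -10 + Σ Δx = 64 m.

64 m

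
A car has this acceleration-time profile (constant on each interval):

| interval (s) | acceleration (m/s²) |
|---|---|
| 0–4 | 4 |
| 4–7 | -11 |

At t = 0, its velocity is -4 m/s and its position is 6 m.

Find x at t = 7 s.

On each constant-a segment, Δv = aΔt and Δx = v₀Δt + ½aΔt²; chain segment to segment.
0–4 s: v starts -4 m/s; Δx = -4·4 + ½·4·4² = 16 m; v ends 12 m/s.
4–7 s: v starts 12 m/s; Δx = 12·3 + ½·-11·3² = -13.5 m; v ends -21 m/s.
x(7) = 6 + Σ Δx = 8.5 m.

8.5 m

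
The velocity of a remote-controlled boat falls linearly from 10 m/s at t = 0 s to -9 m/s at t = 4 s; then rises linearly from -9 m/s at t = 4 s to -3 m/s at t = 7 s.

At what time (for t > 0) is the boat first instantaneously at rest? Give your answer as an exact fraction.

t = 40/19 s

v changes sign on 0–4 s (from 10 to -9); the graph is linear there, so v = 0 at t = 0 + (-10)·(4 − 0)/(-9 − 10) = 40/19 s.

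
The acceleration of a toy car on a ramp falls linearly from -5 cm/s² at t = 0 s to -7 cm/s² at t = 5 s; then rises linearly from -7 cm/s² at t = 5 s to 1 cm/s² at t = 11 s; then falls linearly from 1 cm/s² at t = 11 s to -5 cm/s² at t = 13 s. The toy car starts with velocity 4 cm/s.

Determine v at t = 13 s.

Δv equals the area under the a-t graph; then v = v₀ + Δv.
0–5 s: ½(-5 + -7)(5) = -30 cm/s
5–11 s: ½(-7 + 1)(6) = -18 cm/s
11–13 s: ½(1 + -5)(2) = -4 cm/s
Δv = -52 cm/s, so v(13) = 4 + (-52) = -48 cm/s.

-48 cm/s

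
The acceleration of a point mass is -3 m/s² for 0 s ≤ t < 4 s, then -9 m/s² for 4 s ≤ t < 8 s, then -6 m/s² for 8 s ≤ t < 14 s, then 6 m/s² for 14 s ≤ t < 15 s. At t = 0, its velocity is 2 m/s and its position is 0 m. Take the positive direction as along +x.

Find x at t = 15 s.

-591 m

On each constant-a segment, Δv = aΔt and Δx = v₀Δt + ½aΔt²; chain segment to segment.
0–4 s: v starts 2 m/s; Δx = 2·4 + ½·-3·4² = -16 m; v ends -10 m/s.
4–8 s: v starts -10 m/s; Δx = -10·4 + ½·-9·4² = -112 m; v ends -46 m/s.
8–14 s: v starts -46 m/s; Δx = -46·6 + ½·-6·6² = -384 m; v ends -82 m/s.
14–15 s: v starts -82 m/s; Δx = -82·1 + ½·6·1² = -79 m; v ends -76 m/s.
x(15) = 0 + Σ Δx = -591 m.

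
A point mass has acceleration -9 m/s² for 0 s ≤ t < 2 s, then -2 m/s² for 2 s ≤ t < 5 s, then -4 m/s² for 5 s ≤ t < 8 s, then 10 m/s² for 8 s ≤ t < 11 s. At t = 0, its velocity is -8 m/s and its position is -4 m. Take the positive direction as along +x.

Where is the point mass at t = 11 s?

On each constant-a segment, Δv = aΔt and Δx = v₀Δt + ½aΔt²; chain segment to segment.
0–2 s: v starts -8 m/s; Δx = -8·2 + ½·-9·2² = -34 m; v ends -26 m/s.
2–5 s: v starts -26 m/s; Δx = -26·3 + ½·-2·3² = -87 m; v ends -32 m/s.
5–8 s: v starts -32 m/s; Δx = -32·3 + ½·-4·3² = -114 m; v ends -44 m/s.
8–11 s: v starts -44 m/s; Δx = -44·3 + ½·10·3² = -87 m; v ends -14 m/s.
x(11) = -4 + Σ Δx = -326 m.

-326 m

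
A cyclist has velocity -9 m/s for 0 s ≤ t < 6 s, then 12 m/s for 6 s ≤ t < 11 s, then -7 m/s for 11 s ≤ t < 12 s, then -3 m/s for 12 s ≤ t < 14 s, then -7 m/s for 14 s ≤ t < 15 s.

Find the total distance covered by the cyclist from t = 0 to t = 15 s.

134 m

Distance (not displacement) is the total path length: add the absolute areas under v-t.
0–6 s: |-9| × 6 = 54 m
6–11 s: |12| × 5 = 60 m
11–12 s: |-7| × 1 = 7 m
12–14 s: |-3| × 2 = 6 m
14–15 s: |-7| × 1 = 7 m
Total distance = 134 m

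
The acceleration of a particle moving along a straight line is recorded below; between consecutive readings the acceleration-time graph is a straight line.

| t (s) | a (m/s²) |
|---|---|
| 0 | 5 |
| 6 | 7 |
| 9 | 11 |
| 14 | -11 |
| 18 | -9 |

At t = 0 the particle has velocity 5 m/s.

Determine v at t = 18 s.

28 m/s

Δv equals the area under the a-t graph; then v = v₀ + Δv.
0–6 s: ½(5 + 7)(6) = 36 m/s
6–9 s: ½(7 + 11)(3) = 27 m/s
9–14 s: ½(11 + -11)(5) = 0 m/s
14–18 s: ½(-11 + -9)(4) = -40 m/s
Δv = 23 m/s, so v(18) = 5 + (23) = 28 m/s.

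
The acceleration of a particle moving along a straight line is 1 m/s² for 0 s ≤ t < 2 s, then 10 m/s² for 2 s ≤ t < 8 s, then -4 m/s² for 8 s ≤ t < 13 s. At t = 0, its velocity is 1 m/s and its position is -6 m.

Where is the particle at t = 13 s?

461 m

On each constant-a segment, Δv = aΔt and Δx = v₀Δt + ½aΔt²; chain segment to segment.
0–2 s: v starts 1 m/s; Δx = 1·2 + ½·1·2² = 4 m; v ends 3 m/s.
2–8 s: v starts 3 m/s; Δx = 3·6 + ½·10·6² = 198 m; v ends 63 m/s.
8–13 s: v starts 63 m/s; Δx = 63·5 + ½·-4·5² = 265 m; v ends 43 m/s.
x(13) = -6 + Σ Δx = 461 m.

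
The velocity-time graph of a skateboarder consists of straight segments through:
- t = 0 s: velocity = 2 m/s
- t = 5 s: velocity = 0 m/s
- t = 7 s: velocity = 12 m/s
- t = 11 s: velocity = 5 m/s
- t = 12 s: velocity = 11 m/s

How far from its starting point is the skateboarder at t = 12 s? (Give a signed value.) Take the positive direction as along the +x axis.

Net displacement equals the area under the velocity-time graph (areas below the axis count negative).
0–5 s: ½(2 + 0)(5) = 5 m
5–7 s: ½(0 + 12)(2) = 12 m
7–11 s: ½(12 + 5)(4) = 34 m
11–12 s: ½(5 + 11)(1) = 8 m
Net displacement = 59 m

59 m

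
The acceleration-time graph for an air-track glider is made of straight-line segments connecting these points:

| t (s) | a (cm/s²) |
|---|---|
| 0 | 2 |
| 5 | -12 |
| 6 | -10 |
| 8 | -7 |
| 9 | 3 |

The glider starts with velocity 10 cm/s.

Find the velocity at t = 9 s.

Δv equals the area under the a-t graph; then v = v₀ + Δv.
0–5 s: ½(2 + -12)(5) = -25 cm/s
5–6 s: ½(-12 + -10)(1) = -11 cm/s
6–8 s: ½(-10 + -7)(2) = -17 cm/s
8–9 s: ½(-7 + 3)(1) = -2 cm/s
Δv = -55 cm/s, so v(9) = 10 + (-55) = -45 cm/s.

-45 cm/s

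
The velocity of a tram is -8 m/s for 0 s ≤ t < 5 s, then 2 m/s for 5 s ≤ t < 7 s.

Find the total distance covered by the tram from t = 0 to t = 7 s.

44 m

Distance (not displacement) is the total path length: add the absolute areas under v-t.
0–5 s: |-8| × 5 = 40 m
5–7 s: |2| × 2 = 4 m
Total distance = 44 m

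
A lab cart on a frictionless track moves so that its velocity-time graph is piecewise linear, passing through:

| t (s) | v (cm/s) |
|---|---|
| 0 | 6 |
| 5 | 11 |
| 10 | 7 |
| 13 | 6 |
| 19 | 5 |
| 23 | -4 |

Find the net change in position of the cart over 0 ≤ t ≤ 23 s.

142 cm

Net displacement equals the area under the velocity-time graph (areas below the axis count negative).
0–5 s: ½(6 + 11)(5) = 42.5 cm
5–10 s: ½(11 + 7)(5) = 45 cm
10–13 s: ½(7 + 6)(3) = 19.5 cm
13–19 s: ½(6 + 5)(6) = 33 cm
19–23 s: ½(5 + -4)(4) = 2 cm
Net displacement = 142 cm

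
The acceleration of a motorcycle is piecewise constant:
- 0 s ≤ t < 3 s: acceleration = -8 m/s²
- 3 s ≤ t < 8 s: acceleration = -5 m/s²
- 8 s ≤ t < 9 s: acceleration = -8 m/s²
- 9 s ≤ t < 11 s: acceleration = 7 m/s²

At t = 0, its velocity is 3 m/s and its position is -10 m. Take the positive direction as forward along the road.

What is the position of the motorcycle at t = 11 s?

On each constant-a segment, Δv = aΔt and Δx = v₀Δt + ½aΔt²; chain segment to segment.
0–3 s: v starts 3 m/s; Δx = 3·3 + ½·-8·3² = -27 m; v ends -21 m/s.
3–8 s: v starts -21 m/s; Δx = -21·5 + ½·-5·5² = -167.5 m; v ends -46 m/s.
8–9 s: v starts -46 m/s; Δx = -46·1 + ½·-8·1² = -50 m; v ends -54 m/s.
9–11 s: v starts -54 m/s; Δx = -54·2 + ½·7·2² = -94 m; v ends -40 m/s.
x(11) = -10 + Σ Δx = -348.5 m.

-348.5 m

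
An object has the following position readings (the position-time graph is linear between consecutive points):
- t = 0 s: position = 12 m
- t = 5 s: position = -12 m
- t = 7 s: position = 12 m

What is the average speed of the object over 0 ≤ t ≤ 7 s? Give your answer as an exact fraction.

48/7 m/s

Average speed = (total path length)/(elapsed time); on a piecewise-linear x-t graph the path length is Σ|Δx|.
0–5 s: |Δx| = |-12 − 12| = 24 m
5–7 s: |Δx| = |12 − -12| = 24 m
Total path = 48 m; average speed = 48/7 = 48/7 m/s.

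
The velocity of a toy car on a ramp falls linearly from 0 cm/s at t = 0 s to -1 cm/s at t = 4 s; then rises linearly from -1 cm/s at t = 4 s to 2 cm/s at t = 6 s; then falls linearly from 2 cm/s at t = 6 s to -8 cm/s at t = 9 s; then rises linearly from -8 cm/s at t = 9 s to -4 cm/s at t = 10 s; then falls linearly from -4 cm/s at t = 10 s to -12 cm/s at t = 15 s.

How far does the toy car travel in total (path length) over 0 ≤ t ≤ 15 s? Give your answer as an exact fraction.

898/15 cm

Distance (not displacement) is the total path length: add the absolute areas under v-t.
0–4 s: |½(0 + -1)(4)| = 2 cm
4–6 s: v = 0 at t = 14/3 s; triangle areas 1/3 + 4/3 = 5/3 cm
6–9 s: v = 0 at t = 6.6 s; triangle areas 0.6 + 9.6 = 10.2 cm
9–10 s: |½(-8 + -4)(1)| = 6 cm
10–15 s: |½(-4 + -12)(5)| = 40 cm
Total distance = 898/15 cm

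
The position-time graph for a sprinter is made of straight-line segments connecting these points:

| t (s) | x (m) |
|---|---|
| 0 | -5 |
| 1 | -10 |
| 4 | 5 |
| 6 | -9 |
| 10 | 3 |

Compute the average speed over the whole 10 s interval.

4.6 m/s

Average speed = (total path length)/(elapsed time); on a piecewise-linear x-t graph the path length is Σ|Δx|.
0–1 s: |Δx| = |-10 − -5| = 5 m
1–4 s: |Δx| = |5 − -10| = 15 m
4–6 s: |Δx| = |-9 − 5| = 14 m
6–10 s: |Δx| = |3 − -9| = 12 m
Total path = 46 m; average speed = 46/10 = 4.6 m/s.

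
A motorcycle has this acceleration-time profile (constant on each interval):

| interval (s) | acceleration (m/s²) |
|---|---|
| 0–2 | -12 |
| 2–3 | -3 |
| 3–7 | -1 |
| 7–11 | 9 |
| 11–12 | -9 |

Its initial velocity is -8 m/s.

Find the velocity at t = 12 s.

-12 m/s

Δv equals the area under the a-t graph; then v = v₀ + Δv.
0–2 s: -12 × 2 = -24 m/s
2–3 s: -3 × 1 = -3 m/s
3–7 s: -1 × 4 = -4 m/s
7–11 s: 9 × 4 = 36 m/s
11–12 s: -9 × 1 = -9 m/s
Δv = -4 m/s, so v(12) = -8 + (-4) = -12 m/s.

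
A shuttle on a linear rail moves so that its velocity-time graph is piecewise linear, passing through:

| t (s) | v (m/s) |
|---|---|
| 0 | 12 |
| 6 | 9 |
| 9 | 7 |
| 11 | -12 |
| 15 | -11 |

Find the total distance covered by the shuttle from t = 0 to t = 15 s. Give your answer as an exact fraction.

2720/19 m

Distance (not displacement) is the total path length: add the absolute areas under v-t.
0–6 s: |½(12 + 9)(6)| = 63 m
6–9 s: |½(9 + 7)(3)| = 24 m
9–11 s: v = 0 at t = 185/19 s; triangle areas 49/19 + 144/19 = 193/19 m
11–15 s: |½(-12 + -11)(4)| = 46 m
Total distance = 2720/19 m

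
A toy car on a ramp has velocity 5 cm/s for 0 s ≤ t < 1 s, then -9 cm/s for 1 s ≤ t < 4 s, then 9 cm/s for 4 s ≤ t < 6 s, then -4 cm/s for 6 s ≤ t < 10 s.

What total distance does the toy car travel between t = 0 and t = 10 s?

66 cm

Distance (not displacement) is the total path length: add the absolute areas under v-t.
0–1 s: |5| × 1 = 5 cm
1–4 s: |-9| × 3 = 27 cm
4–6 s: |9| × 2 = 18 cm
6–10 s: |-4| × 4 = 16 cm
Total distance = 66 cm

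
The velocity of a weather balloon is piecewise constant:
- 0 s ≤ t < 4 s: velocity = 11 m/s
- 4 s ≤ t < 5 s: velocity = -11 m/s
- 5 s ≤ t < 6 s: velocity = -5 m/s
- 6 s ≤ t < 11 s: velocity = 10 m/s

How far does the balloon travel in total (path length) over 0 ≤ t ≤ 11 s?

110 m

Total distance travelled is ∫|v| dt — sum the magnitudes of each area piece.
0–4 s: |11| × 4 = 44 m
4–5 s: |-11| × 1 = 11 m
5–6 s: |-5| × 1 = 5 m
6–11 s: |10| × 5 = 50 m
Total distance = 110 m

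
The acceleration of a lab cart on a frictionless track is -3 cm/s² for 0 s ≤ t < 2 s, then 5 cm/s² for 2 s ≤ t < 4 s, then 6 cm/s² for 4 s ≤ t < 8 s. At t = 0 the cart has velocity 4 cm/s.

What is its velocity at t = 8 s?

Δv equals the area under the a-t graph; then v = v₀ + Δv.
0–2 s: -3 × 2 = -6 cm/s
2–4 s: 5 × 2 = 10 cm/s
4–8 s: 6 × 4 = 24 cm/s
Δv = 28 cm/s, so v(8) = 4 + (28) = 32 cm/s.

32 cm/s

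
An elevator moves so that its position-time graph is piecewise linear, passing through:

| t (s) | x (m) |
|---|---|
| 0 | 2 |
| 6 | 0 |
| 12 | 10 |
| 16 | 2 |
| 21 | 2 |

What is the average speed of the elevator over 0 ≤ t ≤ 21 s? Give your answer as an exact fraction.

20/21 m/s

Average speed = (total path length)/(elapsed time); on a piecewise-linear x-t graph the path length is Σ|Δx|.
0–6 s: |Δx| = |0 − 2| = 2 m
6–12 s: |Δx| = |10 − 0| = 10 m
12–16 s: |Δx| = |2 − 10| = 8 m
16–21 s: |Δx| = |2 − 2| = 0 m
Total path = 20 m; average speed = 20/21 = 20/21 m/s.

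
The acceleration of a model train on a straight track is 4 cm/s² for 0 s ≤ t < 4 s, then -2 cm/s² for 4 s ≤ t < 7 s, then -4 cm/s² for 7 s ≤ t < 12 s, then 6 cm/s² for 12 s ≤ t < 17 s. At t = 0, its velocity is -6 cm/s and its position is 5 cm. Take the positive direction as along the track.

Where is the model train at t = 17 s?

-1 cm

On each constant-a segment, Δv = aΔt and Δx = v₀Δt + ½aΔt²; chain segment to segment.
0–4 s: v starts -6 cm/s; Δx = -6·4 + ½·4·4² = 8 cm; v ends 10 cm/s.
4–7 s: v starts 10 cm/s; Δx = 10·3 + ½·-2·3² = 21 cm; v ends 4 cm/s.
7–12 s: v starts 4 cm/s; Δx = 4·5 + ½·-4·5² = -30 cm; v ends -16 cm/s.
12–17 s: v starts -16 cm/s; Δx = -16·5 + ½·6·5² = -5 cm; v ends 14 cm/s.
x(17) = 5 + Σ Δx = -1 cm.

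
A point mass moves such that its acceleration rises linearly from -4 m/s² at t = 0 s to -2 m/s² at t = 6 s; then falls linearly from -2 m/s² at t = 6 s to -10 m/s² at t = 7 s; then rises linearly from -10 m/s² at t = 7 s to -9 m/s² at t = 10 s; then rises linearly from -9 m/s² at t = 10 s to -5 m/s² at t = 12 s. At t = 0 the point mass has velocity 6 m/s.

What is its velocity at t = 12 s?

-60.5 m/s

Δv equals the area under the a-t graph; then v = v₀ + Δv.
0–6 s: ½(-4 + -2)(6) = -18 m/s
6–7 s: ½(-2 + -10)(1) = -6 m/s
7–10 s: ½(-10 + -9)(3) = -28.5 m/s
10–12 s: ½(-9 + -5)(2) = -14 m/s
Δv = -66.5 m/s, so v(12) = 6 + (-66.5) = -60.5 m/s.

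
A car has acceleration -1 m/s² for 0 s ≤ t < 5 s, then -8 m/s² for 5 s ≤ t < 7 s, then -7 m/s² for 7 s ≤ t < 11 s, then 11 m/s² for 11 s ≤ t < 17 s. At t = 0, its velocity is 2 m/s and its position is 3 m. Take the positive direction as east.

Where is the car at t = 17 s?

On each constant-a segment, Δv = aΔt and Δx = v₀Δt + ½aΔt²; chain segment to segment.
0–5 s: v starts 2 m/s; Δx = 2·5 + ½·-1·5² = -2.5 m; v ends -3 m/s.
5–7 s: v starts -3 m/s; Δx = -3·2 + ½·-8·2² = -22 m; v ends -19 m/s.
7–11 s: v starts -19 m/s; Δx = -19·4 + ½·-7·4² = -132 m; v ends -47 m/s.
11–17 s: v starts -47 m/s; Δx = -47·6 + ½·11·6² = -84 m; v ends 19 m/s.
x(17) = 3 + Σ Δx = -237.5 m.

-237.5 m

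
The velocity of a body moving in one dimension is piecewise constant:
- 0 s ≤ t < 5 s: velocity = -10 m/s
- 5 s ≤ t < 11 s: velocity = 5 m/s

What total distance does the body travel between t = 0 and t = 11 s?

Distance (not displacement) is the total path length: add the absolute areas under v-t.
0–5 s: |-10| × 5 = 50 m
5–11 s: |5| × 6 = 30 m
Total distance = 80 m

80 m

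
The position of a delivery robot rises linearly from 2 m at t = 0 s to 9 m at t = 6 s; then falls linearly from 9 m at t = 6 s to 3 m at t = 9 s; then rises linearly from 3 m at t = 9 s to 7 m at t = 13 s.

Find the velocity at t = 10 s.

Velocity is the slope of the x-t graph on 9–13 s: (7 − 3)/(13 − 9) = 1 m/s.

1 m/s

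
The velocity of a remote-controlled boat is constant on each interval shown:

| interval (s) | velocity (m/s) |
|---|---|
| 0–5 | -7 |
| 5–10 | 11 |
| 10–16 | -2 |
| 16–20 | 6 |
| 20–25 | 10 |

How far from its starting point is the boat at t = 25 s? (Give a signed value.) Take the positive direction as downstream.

82 m

Net displacement equals the area under the velocity-time graph (areas below the axis count negative).
0–5 s: -7 × 5 = -35 m
5–10 s: 11 × 5 = 55 m
10–16 s: -2 × 6 = -12 m
16–20 s: 6 × 4 = 24 m
20–25 s: 10 × 5 = 50 m
Net displacement = 82 m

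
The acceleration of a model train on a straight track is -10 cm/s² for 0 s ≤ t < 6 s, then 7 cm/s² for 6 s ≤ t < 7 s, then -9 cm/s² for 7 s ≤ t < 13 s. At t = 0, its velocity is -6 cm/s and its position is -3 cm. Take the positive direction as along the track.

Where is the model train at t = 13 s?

On each constant-a segment, Δv = aΔt and Δx = v₀Δt + ½aΔt²; chain segment to segment.
0–6 s: v starts -6 cm/s; Δx = -6·6 + ½·-10·6² = -216 cm; v ends -66 cm/s.
6–7 s: v starts -66 cm/s; Δx = -66·1 + ½·7·1² = -62.5 cm; v ends -59 cm/s.
7–13 s: v starts -59 cm/s; Δx = -59·6 + ½·-9·6² = -516 cm; v ends -113 cm/s.
x(13) = -3 + Σ Δx = -797.5 cm.

-797.5 cm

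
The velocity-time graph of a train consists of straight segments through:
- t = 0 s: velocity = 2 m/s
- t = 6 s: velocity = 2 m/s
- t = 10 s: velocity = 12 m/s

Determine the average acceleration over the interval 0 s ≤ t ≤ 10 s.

1 m/s²

Average acceleration = Δv/Δt = (12 − 2)/(10 − 0) = 1 m/s².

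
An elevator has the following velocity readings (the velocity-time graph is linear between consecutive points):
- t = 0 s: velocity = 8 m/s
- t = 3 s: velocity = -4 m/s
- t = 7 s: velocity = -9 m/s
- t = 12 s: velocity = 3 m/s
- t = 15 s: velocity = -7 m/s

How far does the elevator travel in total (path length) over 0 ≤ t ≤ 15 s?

Total distance travelled is ∫|v| dt — sum the magnitudes of each area piece.
0–3 s: v = 0 at t = 2 s; triangle areas 8 + 2 = 10 m
3–7 s: |½(-4 + -9)(4)| = 26 m
7–12 s: v = 0 at t = 10.75 s; triangle areas 16.875 + 1.875 = 18.75 m
12–15 s: v = 0 at t = 12.9 s; triangle areas 1.35 + 7.35 = 8.7 m
Total distance = 63.45 m

63.45 m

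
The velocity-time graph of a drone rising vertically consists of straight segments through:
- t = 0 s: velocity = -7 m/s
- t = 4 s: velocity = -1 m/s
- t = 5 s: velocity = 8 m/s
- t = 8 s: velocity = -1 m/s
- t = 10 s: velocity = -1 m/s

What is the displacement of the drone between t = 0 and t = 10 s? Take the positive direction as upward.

-4 m

Displacement is the signed area under the v-t curve.
0–4 s: ½(-7 + -1)(4) = -16 m
4–5 s: ½(-1 + 8)(1) = 3.5 m
5–8 s: ½(8 + -1)(3) = 10.5 m
8–10 s: -1 × 2 = -2 m
Net displacement = -4 m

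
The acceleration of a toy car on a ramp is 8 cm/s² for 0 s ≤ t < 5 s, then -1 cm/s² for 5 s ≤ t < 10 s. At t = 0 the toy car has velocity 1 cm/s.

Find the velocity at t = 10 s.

36 cm/s

Δv equals the area under the a-t graph; then v = v₀ + Δv.
0–5 s: 8 × 5 = 40 cm/s
5–10 s: -1 × 5 = -5 cm/s
Δv = 35 cm/s, so v(10) = 1 + (35) = 36 cm/s.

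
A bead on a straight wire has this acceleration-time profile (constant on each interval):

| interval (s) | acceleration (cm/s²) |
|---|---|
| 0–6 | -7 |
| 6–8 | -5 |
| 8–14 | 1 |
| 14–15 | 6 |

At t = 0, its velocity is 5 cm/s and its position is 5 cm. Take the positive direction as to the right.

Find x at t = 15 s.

On each constant-a segment, Δv = aΔt and Δx = v₀Δt + ½aΔt²; chain segment to segment.
0–6 s: v starts 5 cm/s; Δx = 5·6 + ½·-7·6² = -96 cm; v ends -37 cm/s.
6–8 s: v starts -37 cm/s; Δx = -37·2 + ½·-5·2² = -84 cm; v ends -47 cm/s.
8–14 s: v starts -47 cm/s; Δx = -47·6 + ½·1·6² = -264 cm; v ends -41 cm/s.
14–15 s: v starts -41 cm/s; Δx = -41·1 + ½·6·1² = -38 cm; v ends -35 cm/s.
x(15) = 5 + Σ Δx = -477 cm.

-477 cm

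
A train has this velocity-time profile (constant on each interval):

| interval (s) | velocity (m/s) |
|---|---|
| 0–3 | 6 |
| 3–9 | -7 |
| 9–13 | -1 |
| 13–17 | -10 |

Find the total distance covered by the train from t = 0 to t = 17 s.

104 m

Distance (not displacement) is the total path length: add the absolute areas under v-t.
0–3 s: |6| × 3 = 18 m
3–9 s: |-7| × 6 = 42 m
9–13 s: |-1| × 4 = 4 m
13–17 s: |-10| × 4 = 40 m
Total distance = 104 m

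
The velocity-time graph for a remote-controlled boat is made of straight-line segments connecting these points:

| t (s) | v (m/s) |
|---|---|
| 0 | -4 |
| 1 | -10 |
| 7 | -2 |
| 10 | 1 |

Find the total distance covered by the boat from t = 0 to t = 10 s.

Total distance travelled is ∫|v| dt — sum the magnitudes of each area piece.
0–1 s: |½(-4 + -10)(1)| = 7 m
1–7 s: |½(-10 + -2)(6)| = 36 m
7–10 s: v = 0 at t = 9 s; triangle areas 2 + 0.5 = 2.5 m
Total distance = 45.5 m

45.5 m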